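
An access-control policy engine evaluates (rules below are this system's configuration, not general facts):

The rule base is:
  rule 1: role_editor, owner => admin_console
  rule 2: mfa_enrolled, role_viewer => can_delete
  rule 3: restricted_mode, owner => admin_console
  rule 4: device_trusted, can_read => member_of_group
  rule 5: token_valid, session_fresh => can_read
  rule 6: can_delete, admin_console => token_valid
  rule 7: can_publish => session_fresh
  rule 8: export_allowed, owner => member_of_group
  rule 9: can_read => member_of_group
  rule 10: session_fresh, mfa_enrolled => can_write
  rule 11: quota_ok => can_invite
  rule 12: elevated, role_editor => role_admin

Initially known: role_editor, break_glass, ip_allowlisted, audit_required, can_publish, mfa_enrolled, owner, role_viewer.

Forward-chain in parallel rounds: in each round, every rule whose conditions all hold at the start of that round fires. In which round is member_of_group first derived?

4

Round 1: rule 1 [role_editor, owner => admin_console]; rule 2 [mfa_enrolled, role_viewer => can_delete]; rule 7 [can_publish => session_fresh]. New: admin_console, can_delete, session_fresh.
Round 2: rule 6 [can_delete, admin_console => token_valid]; rule 10 [session_fresh, mfa_enrolled => can_write]. New: token_valid, can_write.
Round 3: rule 5 [token_valid, session_fresh => can_read]. New: can_read.
Round 4: rule 9 [can_read => member_of_group]. New: member_of_group.
member_of_group first appears in round 4.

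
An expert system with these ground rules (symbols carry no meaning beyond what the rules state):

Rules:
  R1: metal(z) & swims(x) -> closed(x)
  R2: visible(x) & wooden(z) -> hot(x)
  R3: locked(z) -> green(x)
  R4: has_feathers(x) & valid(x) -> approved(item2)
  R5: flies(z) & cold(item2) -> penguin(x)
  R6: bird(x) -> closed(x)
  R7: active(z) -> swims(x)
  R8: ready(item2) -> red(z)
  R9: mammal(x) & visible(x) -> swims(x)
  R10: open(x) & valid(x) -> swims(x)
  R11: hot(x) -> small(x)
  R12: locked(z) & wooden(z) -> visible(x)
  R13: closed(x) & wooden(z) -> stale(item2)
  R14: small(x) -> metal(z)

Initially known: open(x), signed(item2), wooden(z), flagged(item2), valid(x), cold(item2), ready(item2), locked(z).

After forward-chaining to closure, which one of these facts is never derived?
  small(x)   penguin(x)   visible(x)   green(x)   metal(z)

penguin(x)

Round 1: R3 [locked(z) -> green(x)]; R8 [ready(item2) -> red(z)]; R10 [open(x) & valid(x) -> swims(x)]; R12 [locked(z) & wooden(z) -> visible(x)]. New: green(x), red(z), swims(x), visible(x).
Round 2: R2 [visible(x) & wooden(z) -> hot(x)]. New: hot(x).
Round 3: R11 [hot(x) -> small(x)]. New: small(x).
Round 4: R14 [small(x) -> metal(z)]. New: metal(z).
Round 5: R1 [metal(z) & swims(x) -> closed(x)]. New: closed(x).
Round 6: R13 [closed(x) & wooden(z) -> stale(item2)]. New: stale(item2).
Derived: visible(x) (round 1), green(x) (round 1), metal(z) (round 4), small(x) (round 3). penguin(x) never appears in any round.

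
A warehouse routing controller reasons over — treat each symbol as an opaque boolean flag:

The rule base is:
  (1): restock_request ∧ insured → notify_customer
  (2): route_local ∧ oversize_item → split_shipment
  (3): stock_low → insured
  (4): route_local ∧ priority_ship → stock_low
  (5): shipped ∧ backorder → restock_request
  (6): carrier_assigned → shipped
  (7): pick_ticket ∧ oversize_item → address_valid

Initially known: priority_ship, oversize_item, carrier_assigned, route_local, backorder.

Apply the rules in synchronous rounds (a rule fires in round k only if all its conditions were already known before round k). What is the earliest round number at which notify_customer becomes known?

Round 1: (2) [route_local ∧ oversize_item → split_shipment]; (4) [route_local ∧ priority_ship → stock_low]; (6) [carrier_assigned → shipped]. New: split_shipment, stock_low, shipped.
Round 2: (3) [stock_low → insured]; (5) [shipped ∧ backorder → restock_request]. New: insured, restock_request.
Round 3: (1) [restock_request ∧ insured → notify_customer]. New: notify_customer.
notify_customer first appears in round 3.

3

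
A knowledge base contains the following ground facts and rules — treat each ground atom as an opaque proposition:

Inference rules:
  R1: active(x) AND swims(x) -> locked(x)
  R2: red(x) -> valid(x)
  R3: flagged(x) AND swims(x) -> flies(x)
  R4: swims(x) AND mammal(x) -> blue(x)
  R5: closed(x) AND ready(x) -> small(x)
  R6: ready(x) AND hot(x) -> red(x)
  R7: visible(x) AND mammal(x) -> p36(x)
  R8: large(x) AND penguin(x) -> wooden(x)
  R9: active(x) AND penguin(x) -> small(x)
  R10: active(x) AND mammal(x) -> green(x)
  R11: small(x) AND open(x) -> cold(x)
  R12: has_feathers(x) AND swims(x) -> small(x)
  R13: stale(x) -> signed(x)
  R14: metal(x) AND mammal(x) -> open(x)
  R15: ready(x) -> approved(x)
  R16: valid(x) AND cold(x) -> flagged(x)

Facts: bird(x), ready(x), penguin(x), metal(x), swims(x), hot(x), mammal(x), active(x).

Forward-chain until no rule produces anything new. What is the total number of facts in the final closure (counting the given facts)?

Round 1: R1 [active(x) AND swims(x) -> locked(x)]; R4 [swims(x) AND mammal(x) -> blue(x)]; R6 [ready(x) AND hot(x) -> red(x)]; R9 [active(x) AND penguin(x) -> small(x)]; R10 [active(x) AND mammal(x) -> green(x)]; R14 [metal(x) AND mammal(x) -> open(x)]; R15 [ready(x) -> approved(x)]. Adds locked(x), blue(x), red(x), small(x), green(x), open(x), approved(x).
Round 2: R2 [red(x) -> valid(x)]; R11 [small(x) AND open(x) -> cold(x)]. Adds valid(x), cold(x).
Round 3: R16 [valid(x) AND cold(x) -> flagged(x)]. Adds flagged(x).
Round 4: R3 [flagged(x) AND swims(x) -> flies(x)]. Adds flies(x).
Closure: {active(x), approved(x), bird(x), blue(x), cold(x), flagged(x), flies(x), green(x), hot(x), locked(x), mammal(x), metal(x), open(x), penguin(x), ready(x), red(x), small(x), swims(x), valid(x)} — 19 facts.

19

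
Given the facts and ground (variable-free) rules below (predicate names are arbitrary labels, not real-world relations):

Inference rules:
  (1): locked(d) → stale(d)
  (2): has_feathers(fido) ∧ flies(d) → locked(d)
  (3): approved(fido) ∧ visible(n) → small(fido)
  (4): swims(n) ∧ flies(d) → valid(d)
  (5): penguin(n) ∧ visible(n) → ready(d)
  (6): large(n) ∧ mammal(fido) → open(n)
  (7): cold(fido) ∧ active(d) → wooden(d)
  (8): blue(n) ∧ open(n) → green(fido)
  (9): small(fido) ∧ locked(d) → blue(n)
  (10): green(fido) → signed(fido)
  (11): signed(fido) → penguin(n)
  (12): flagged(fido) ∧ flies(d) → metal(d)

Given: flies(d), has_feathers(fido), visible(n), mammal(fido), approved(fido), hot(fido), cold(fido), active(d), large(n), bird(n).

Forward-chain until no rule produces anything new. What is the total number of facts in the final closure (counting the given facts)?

20

Round 1: (2) [has_feathers(fido) ∧ flies(d) → locked(d)]; (3) [approved(fido) ∧ visible(n) → small(fido)]; (6) [large(n) ∧ mammal(fido) → open(n)]; (7) [cold(fido) ∧ active(d) → wooden(d)]. New: locked(d), small(fido), open(n), wooden(d).
Round 2: (1) [locked(d) → stale(d)]; (9) [small(fido) ∧ locked(d) → blue(n)]. New: stale(d), blue(n).
Round 3: (8) [blue(n) ∧ open(n) → green(fido)]. New: green(fido).
Round 4: (10) [green(fido) → signed(fido)]. New: signed(fido).
Round 5: (11) [signed(fido) → penguin(n)]. New: penguin(n).
Round 6: (5) [penguin(n) ∧ visible(n) → ready(d)]. New: ready(d).
Closure: {active(d), approved(fido), bird(n), blue(n), cold(fido), flies(d), green(fido), has_feathers(fido), hot(fido), large(n), locked(d), mammal(fido), open(n), penguin(n), ready(d), signed(fido), small(fido), stale(d), visible(n), wooden(d)} — 20 facts.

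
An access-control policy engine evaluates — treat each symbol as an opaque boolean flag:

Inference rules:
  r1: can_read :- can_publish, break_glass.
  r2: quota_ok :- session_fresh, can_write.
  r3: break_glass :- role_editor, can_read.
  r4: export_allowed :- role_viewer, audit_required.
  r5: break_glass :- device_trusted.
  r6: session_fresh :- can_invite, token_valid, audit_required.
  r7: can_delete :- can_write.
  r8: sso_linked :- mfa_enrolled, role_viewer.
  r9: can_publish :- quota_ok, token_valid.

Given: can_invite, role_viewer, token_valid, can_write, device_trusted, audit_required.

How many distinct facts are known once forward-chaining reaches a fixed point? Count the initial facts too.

Round 1 — r4, r5, r6, r7, derive export_allowed, break_glass, session_fresh, can_delete.
Round 2 — r2, derive quota_ok.
Round 3 — r9, derive can_publish.
Round 4 — r1, derive can_read.
Closure: {audit_required, break_glass, can_delete, can_invite, can_publish, can_read, can_write, device_trusted, export_allowed, quota_ok, role_viewer, session_fresh, token_valid} — 13 facts.

13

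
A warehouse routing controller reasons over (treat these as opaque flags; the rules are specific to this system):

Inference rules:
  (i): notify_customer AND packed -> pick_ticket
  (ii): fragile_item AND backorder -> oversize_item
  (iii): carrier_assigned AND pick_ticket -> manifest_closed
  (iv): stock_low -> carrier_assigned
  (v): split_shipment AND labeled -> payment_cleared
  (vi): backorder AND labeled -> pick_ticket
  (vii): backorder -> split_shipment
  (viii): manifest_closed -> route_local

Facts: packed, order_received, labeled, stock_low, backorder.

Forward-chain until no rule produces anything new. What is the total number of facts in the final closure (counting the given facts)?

[1] (iv) [stock_low -> carrier_assigned]; (vi) [backorder AND labeled -> pick_ticket]; (vii) [backorder -> split_shipment]. ⇒ new: carrier_assigned, pick_ticket, split_shipment.
[2] (iii) [carrier_assigned AND pick_ticket -> manifest_closed]; (v) [split_shipment AND labeled -> payment_cleared]. ⇒ new: manifest_closed, payment_cleared.
[3] (viii) [manifest_closed -> route_local]. ⇒ new: route_local.
Closure: {backorder, carrier_assigned, labeled, manifest_closed, order_received, packed, payment_cleared, pick_ticket, route_local, split_shipment, stock_low} — 11 facts.

11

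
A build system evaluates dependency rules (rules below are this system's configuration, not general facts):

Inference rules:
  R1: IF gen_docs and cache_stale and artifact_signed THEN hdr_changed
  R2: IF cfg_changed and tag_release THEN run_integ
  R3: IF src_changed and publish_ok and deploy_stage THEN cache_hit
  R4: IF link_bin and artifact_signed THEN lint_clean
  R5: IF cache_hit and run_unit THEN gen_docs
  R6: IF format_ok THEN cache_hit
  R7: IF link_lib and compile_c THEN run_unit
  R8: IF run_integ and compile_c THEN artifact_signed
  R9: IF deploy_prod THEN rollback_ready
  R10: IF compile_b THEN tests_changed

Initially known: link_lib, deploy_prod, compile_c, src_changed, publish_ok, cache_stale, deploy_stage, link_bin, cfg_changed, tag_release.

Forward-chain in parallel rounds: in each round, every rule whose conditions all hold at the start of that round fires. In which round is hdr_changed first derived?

3

Round 1 fires R2, R3, R7, R9, giving run_integ, cache_hit, run_unit, rollback_ready.
Round 2 fires R5, R8, giving gen_docs, artifact_signed.
Round 3 fires R1, R4, giving hdr_changed, lint_clean.
hdr_changed first appears in round 3.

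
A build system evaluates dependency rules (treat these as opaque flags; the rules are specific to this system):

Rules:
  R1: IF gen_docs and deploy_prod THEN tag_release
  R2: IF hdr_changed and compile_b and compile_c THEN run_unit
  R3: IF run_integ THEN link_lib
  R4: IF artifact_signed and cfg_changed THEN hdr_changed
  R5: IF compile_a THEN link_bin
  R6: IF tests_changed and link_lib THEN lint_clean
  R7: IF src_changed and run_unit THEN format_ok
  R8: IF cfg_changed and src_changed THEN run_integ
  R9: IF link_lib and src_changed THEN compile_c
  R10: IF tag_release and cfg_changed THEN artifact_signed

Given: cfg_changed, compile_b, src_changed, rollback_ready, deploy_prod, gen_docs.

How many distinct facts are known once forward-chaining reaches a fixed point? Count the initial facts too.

14

Round 1: R1 [IF gen_docs and deploy_prod THEN tag_release]; R8 [IF cfg_changed and src_changed THEN run_integ]. Adds tag_release, run_integ.
Round 2: R3 [IF run_integ THEN link_lib]; R10 [IF tag_release and cfg_changed THEN artifact_signed]. Adds link_lib, artifact_signed.
Round 3: R4 [IF artifact_signed and cfg_changed THEN hdr_changed]; R9 [IF link_lib and src_changed THEN compile_c]. Adds hdr_changed, compile_c.
Round 4: R2 [IF hdr_changed and compile_b and compile_c THEN run_unit]. Adds run_unit.
Round 5: R7 [IF src_changed and run_unit THEN format_ok]. Adds format_ok.
Closure: {artifact_signed, cfg_changed, compile_b, compile_c, deploy_prod, format_ok, gen_docs, hdr_changed, link_lib, rollback_ready, run_integ, run_unit, src_changed, tag_release} — 14 facts.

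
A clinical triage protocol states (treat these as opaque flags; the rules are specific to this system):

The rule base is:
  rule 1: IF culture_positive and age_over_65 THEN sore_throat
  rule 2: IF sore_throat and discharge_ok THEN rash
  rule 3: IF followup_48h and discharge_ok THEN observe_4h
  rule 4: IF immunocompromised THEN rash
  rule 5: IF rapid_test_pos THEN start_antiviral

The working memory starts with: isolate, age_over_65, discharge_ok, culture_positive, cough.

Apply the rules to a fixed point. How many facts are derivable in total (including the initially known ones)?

7

[1] rule 1 [IF culture_positive and age_over_65 THEN sore_throat]. ⇒ new: sore_throat.
[2] rule 2 [IF sore_throat and discharge_ok THEN rash]. ⇒ new: rash.
Closure: {age_over_65, cough, culture_positive, discharge_ok, isolate, rash, sore_throat} — 7 facts.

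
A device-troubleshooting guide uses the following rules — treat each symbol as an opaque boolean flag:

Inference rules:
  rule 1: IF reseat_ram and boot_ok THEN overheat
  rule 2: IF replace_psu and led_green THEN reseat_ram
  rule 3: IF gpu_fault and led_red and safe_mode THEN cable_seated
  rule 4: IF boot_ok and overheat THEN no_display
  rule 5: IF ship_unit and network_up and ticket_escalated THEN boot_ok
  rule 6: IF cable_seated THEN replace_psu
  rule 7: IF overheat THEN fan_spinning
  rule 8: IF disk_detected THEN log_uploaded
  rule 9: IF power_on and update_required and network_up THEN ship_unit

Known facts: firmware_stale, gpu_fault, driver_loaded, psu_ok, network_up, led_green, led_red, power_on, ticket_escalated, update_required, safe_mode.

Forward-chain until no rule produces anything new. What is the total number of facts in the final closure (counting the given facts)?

Round 1: rule 3 [IF gpu_fault and led_red and safe_mode THEN cable_seated]; rule 9 [IF power_on and update_required and network_up THEN ship_unit]. New: cable_seated, ship_unit.
Round 2: rule 5 [IF ship_unit and network_up and ticket_escalated THEN boot_ok]; rule 6 [IF cable_seated THEN replace_psu]. New: boot_ok, replace_psu.
Round 3: rule 2 [IF replace_psu and led_green THEN reseat_ram]. New: reseat_ram.
Round 4: rule 1 [IF reseat_ram and boot_ok THEN overheat]. New: overheat.
Round 5: rule 4 [IF boot_ok and overheat THEN no_display]; rule 7 [IF overheat THEN fan_spinning]. New: no_display, fan_spinning.
Closure: {boot_ok, cable_seated, driver_loaded, fan_spinning, firmware_stale, gpu_fault, led_green, led_red, network_up, no_display, overheat, power_on, psu_ok, replace_psu, reseat_ram, safe_mode, ship_unit, ticket_escalated, update_required} — 19 facts.

19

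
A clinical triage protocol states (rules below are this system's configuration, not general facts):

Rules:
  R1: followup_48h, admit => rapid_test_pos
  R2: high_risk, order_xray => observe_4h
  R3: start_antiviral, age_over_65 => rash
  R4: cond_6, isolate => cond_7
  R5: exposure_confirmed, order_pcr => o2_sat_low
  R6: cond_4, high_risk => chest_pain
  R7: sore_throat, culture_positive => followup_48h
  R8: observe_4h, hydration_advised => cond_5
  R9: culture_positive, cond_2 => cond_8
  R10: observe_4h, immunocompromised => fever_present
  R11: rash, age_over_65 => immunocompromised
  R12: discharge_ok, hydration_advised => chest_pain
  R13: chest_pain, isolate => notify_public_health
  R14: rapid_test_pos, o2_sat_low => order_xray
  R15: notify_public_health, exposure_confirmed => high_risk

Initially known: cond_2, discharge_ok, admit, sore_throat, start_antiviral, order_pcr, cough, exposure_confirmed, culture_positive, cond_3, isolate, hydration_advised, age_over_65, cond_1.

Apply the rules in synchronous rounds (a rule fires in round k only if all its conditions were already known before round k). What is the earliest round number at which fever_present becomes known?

Round 1: R3 [start_antiviral, age_over_65 => rash]; R5 [exposure_confirmed, order_pcr => o2_sat_low]; R7 [sore_throat, culture_positive => followup_48h]; R9 [culture_positive, cond_2 => cond_8]; R12 [discharge_ok, hydration_advised => chest_pain]. Adds rash, o2_sat_low, followup_48h, cond_8, chest_pain.
Round 2: R1 [followup_48h, admit => rapid_test_pos]; R11 [rash, age_over_65 => immunocompromised]; R13 [chest_pain, isolate => notify_public_health]. Adds rapid_test_pos, immunocompromised, notify_public_health.
Round 3: R14 [rapid_test_pos, o2_sat_low => order_xray]; R15 [notify_public_health, exposure_confirmed => high_risk]. Adds order_xray, high_risk.
Round 4: R2 [high_risk, order_xray => observe_4h]. Adds observe_4h.
Round 5: R8 [observe_4h, hydration_advised => cond_5]; R10 [observe_4h, immunocompromised => fever_present]. Adds cond_5, fever_present.
fever_present first appears in round 5.

5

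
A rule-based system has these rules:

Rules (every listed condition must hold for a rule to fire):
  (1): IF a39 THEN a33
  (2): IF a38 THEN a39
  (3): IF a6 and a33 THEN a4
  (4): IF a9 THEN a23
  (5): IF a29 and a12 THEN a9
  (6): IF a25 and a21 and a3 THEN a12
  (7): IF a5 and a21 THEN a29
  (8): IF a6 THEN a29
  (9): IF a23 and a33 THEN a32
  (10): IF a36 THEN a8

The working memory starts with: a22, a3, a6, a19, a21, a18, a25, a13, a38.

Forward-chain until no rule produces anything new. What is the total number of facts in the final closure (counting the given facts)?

17

Round 1: (2) [IF a38 THEN a39]; (6) [IF a25 and a21 and a3 THEN a12]; (8) [IF a6 THEN a29]. New: a39, a12, a29.
Round 2: (1) [IF a39 THEN a33]; (5) [IF a29 and a12 THEN a9]. New: a33, a9.
Round 3: (3) [IF a6 and a33 THEN a4]; (4) [IF a9 THEN a23]. New: a4, a23.
Round 4: (9) [IF a23 and a33 THEN a32]. New: a32.
Closure: {a12, a13, a18, a19, a21, a22, a23, a25, a29, a3, a32, a33, a38, a39, a4, a6, a9} — 17 facts.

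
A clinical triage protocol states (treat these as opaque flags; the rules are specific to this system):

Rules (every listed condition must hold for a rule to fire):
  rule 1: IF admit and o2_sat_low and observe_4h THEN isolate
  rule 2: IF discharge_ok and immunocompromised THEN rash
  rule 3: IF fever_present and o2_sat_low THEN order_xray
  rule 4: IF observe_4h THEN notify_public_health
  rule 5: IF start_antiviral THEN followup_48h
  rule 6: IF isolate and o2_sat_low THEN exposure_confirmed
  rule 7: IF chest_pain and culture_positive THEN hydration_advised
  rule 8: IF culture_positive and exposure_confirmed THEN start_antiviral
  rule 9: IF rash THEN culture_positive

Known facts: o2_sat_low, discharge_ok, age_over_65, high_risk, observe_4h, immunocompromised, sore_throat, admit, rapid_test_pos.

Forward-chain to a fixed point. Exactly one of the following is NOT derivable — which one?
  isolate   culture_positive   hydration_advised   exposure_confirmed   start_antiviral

hydration_advised

[1] rule 1 [IF admit and o2_sat_low and observe_4h THEN isolate]; rule 2 [IF discharge_ok and immunocompromised THEN rash]; rule 4 [IF observe_4h THEN notify_public_health]. ⇒ new: isolate, rash, notify_public_health.
[2] rule 6 [IF isolate and o2_sat_low THEN exposure_confirmed]; rule 9 [IF rash THEN culture_positive]. ⇒ new: exposure_confirmed, culture_positive.
[3] rule 8 [IF culture_positive and exposure_confirmed THEN start_antiviral]. ⇒ new: start_antiviral.
[4] rule 5 [IF start_antiviral THEN followup_48h]. ⇒ new: followup_48h.
Derived: isolate (round 1), start_antiviral (round 3), exposure_confirmed (round 2), culture_positive (round 2). hydration_advised never appears in any round.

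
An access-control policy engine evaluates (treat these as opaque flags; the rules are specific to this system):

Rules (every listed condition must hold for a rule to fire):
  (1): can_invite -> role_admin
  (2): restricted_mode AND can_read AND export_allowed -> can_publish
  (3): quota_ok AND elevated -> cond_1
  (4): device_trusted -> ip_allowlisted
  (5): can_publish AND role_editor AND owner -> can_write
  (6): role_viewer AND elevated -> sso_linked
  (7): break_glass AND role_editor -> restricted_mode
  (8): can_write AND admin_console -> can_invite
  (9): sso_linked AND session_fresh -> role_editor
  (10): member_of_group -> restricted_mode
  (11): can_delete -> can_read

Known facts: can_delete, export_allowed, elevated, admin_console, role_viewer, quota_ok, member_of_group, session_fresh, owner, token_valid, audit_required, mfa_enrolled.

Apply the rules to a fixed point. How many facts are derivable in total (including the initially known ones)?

Round 1: (3) [quota_ok AND elevated -> cond_1]; (6) [role_viewer AND elevated -> sso_linked]; (10) [member_of_group -> restricted_mode]; (11) [can_delete -> can_read]. New: cond_1, sso_linked, restricted_mode, can_read.
Round 2: (2) [restricted_mode AND can_read AND export_allowed -> can_publish]; (9) [sso_linked AND session_fresh -> role_editor]. New: can_publish, role_editor.
Round 3: (5) [can_publish AND role_editor AND owner -> can_write]. New: can_write.
Round 4: (8) [can_write AND admin_console -> can_invite]. New: can_invite.
Round 5: (1) [can_invite -> role_admin]. New: role_admin.
Closure: {admin_console, audit_required, can_delete, can_invite, can_publish, can_read, can_write, cond_1, elevated, export_allowed, member_of_group, mfa_enrolled, owner, quota_ok, restricted_mode, role_admin, role_editor, role_viewer, session_fresh, sso_linked, token_valid} — 21 facts.

21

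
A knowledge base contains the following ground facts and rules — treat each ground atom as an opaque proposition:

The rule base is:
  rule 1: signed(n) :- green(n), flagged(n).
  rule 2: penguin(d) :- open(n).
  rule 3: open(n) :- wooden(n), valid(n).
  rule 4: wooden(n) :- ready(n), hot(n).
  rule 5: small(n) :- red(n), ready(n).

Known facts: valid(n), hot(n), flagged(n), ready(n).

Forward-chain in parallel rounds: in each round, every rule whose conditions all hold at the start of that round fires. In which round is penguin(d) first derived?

3

Round 1 — rule 4, derive wooden(n).
Round 2 — rule 3, derive open(n).
Round 3 — rule 2, derive penguin(d).
penguin(d) first appears in round 3.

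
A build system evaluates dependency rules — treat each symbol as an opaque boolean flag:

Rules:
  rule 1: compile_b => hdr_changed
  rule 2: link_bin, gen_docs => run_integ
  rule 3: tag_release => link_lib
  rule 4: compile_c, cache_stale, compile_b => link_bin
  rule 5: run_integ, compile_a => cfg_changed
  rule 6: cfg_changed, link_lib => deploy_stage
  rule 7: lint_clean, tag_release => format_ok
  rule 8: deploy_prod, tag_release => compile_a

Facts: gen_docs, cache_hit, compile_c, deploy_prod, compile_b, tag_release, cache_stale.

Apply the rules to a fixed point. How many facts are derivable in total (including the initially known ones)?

14

[1] rule 1 [compile_b => hdr_changed]; rule 3 [tag_release => link_lib]; rule 4 [compile_c, cache_stale, compile_b => link_bin]; rule 8 [deploy_prod, tag_release => compile_a]. ⇒ new: hdr_changed, link_lib, link_bin, compile_a.
[2] rule 2 [link_bin, gen_docs => run_integ]. ⇒ new: run_integ.
[3] rule 5 [run_integ, compile_a => cfg_changed]. ⇒ new: cfg_changed.
[4] rule 6 [cfg_changed, link_lib => deploy_stage]. ⇒ new: deploy_stage.
Closure: {cache_hit, cache_stale, cfg_changed, compile_a, compile_b, compile_c, deploy_prod, deploy_stage, gen_docs, hdr_changed, link_bin, link_lib, run_integ, tag_release} — 14 facts.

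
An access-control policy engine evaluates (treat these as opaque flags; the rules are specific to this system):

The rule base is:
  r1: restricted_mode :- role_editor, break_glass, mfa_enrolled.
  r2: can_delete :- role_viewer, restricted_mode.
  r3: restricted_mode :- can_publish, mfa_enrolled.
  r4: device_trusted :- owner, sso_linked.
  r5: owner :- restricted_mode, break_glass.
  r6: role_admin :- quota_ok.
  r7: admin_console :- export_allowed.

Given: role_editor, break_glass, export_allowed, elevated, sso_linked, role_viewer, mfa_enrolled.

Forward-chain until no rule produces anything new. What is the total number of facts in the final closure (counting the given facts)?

Round 1 — r1, r7, derive restricted_mode, admin_console.
Round 2 — r2, r5, derive can_delete, owner.
Round 3 — r4, derive device_trusted.
Closure: {admin_console, break_glass, can_delete, device_trusted, elevated, export_allowed, mfa_enrolled, owner, restricted_mode, role_editor, role_viewer, sso_linked} — 12 facts.

12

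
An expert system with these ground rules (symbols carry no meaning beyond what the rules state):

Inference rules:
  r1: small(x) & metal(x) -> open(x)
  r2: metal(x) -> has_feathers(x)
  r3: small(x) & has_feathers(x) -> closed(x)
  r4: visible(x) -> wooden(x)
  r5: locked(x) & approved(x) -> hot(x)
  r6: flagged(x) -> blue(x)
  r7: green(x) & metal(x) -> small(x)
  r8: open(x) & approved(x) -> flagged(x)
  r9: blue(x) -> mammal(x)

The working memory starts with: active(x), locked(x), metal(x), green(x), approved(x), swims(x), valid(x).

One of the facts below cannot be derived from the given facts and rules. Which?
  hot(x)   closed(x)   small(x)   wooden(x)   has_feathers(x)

Round 1 — r2, r5, r7, derive has_feathers(x), hot(x), small(x).
Round 2 — r1, r3, derive open(x), closed(x).
Round 3 — r8, derive flagged(x).
Round 4 — r6, derive blue(x).
Round 5 — r9, derive mammal(x).
Derived: has_feathers(x) (round 1), small(x) (round 1), closed(x) (round 2), hot(x) (round 1). wooden(x) never appears in any round.

wooden(x)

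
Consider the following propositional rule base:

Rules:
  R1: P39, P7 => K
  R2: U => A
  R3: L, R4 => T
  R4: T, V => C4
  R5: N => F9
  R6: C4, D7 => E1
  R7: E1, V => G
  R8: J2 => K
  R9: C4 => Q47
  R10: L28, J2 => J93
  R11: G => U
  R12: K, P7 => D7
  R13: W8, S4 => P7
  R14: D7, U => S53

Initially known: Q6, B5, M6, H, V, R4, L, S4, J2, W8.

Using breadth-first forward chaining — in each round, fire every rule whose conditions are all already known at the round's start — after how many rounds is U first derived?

5

[1] R3 [L, R4 => T]; R8 [J2 => K]; R13 [W8, S4 => P7]. ⇒ new: T, K, P7.
[2] R4 [T, V => C4]; R12 [K, P7 => D7]. ⇒ new: C4, D7.
[3] R6 [C4, D7 => E1]; R9 [C4 => Q47]. ⇒ new: E1, Q47.
[4] R7 [E1, V => G]. ⇒ new: G.
[5] R11 [G => U]. ⇒ new: U.
U first appears in round 5.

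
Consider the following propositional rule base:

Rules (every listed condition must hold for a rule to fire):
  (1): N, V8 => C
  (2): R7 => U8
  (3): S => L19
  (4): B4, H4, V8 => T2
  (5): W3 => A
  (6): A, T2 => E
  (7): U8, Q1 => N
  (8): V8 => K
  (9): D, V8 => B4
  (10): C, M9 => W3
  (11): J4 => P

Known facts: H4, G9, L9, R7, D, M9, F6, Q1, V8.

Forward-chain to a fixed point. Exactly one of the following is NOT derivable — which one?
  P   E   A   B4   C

P

Round 1 fires (2), (8), (9), giving U8, K, B4.
Round 2 fires (4), (7), giving T2, N.
Round 3 fires (1), giving C.
Round 4 fires (10), giving W3.
Round 5 fires (5), giving A.
Round 6 fires (6), giving E.
Derived: C (round 3), A (round 5), B4 (round 1), E (round 6). P never appears in any round.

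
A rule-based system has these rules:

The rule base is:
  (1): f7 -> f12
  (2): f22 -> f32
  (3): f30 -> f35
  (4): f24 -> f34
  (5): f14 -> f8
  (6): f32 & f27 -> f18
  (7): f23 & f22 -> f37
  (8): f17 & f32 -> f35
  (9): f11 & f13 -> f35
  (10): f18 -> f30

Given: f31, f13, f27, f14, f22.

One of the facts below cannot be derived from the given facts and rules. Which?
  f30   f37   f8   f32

f37

Round 1 — (2), (5), derive f32, f8.
Round 2 — (6), derive f18.
Round 3 — (10), derive f30.
Round 4 — (3), derive f35.
Derived: f8 (round 1), f32 (round 1), f30 (round 3). f37 never appears in any round.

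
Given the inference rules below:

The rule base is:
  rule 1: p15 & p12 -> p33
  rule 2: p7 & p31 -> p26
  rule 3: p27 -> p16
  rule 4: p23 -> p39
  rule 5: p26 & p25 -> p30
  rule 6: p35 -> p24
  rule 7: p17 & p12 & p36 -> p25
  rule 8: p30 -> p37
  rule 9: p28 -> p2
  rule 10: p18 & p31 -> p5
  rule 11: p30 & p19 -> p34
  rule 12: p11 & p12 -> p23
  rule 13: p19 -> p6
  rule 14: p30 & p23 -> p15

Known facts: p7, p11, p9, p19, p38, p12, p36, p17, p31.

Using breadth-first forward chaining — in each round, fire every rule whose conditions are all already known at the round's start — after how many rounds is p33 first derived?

Round 1: rule 2 [p7 & p31 -> p26]; rule 7 [p17 & p12 & p36 -> p25]; rule 12 [p11 & p12 -> p23]; rule 13 [p19 -> p6]. New: p26, p25, p23, p6.
Round 2: rule 4 [p23 -> p39]; rule 5 [p26 & p25 -> p30]. New: p39, p30.
Round 3: rule 8 [p30 -> p37]; rule 11 [p30 & p19 -> p34]; rule 14 [p30 & p23 -> p15]. New: p37, p34, p15.
Round 4: rule 1 [p15 & p12 -> p33]. New: p33.
p33 first appears in round 4.

4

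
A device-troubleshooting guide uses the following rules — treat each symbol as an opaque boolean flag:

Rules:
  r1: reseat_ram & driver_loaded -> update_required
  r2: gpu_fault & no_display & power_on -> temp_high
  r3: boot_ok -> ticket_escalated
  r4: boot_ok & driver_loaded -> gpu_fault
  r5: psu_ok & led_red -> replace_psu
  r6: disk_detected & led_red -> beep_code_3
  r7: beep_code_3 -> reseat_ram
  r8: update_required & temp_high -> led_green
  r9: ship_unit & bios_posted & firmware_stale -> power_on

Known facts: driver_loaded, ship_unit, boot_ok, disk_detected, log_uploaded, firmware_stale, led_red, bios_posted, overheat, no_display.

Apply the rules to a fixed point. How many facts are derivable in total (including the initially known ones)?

[1] r3 [boot_ok -> ticket_escalated]; r4 [boot_ok & driver_loaded -> gpu_fault]; r6 [disk_detected & led_red -> beep_code_3]; r9 [ship_unit & bios_posted & firmware_stale -> power_on]. ⇒ new: ticket_escalated, gpu_fault, beep_code_3, power_on.
[2] r2 [gpu_fault & no_display & power_on -> temp_high]; r7 [beep_code_3 -> reseat_ram]. ⇒ new: temp_high, reseat_ram.
[3] r1 [reseat_ram & driver_loaded -> update_required]. ⇒ new: update_required.
[4] r8 [update_required & temp_high -> led_green]. ⇒ new: led_green.
Closure: {beep_code_3, bios_posted, boot_ok, disk_detected, driver_loaded, firmware_stale, gpu_fault, led_green, led_red, log_uploaded, no_display, overheat, power_on, reseat_ram, ship_unit, temp_high, ticket_escalated, update_required} — 18 facts.

18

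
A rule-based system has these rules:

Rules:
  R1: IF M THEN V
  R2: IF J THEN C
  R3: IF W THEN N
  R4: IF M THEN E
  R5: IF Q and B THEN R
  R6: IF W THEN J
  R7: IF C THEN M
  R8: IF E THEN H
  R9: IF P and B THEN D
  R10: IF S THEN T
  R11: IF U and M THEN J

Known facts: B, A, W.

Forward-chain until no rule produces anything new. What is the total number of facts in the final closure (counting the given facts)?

Round 1 — R3, R6, derive N, J.
Round 2 — R2, derive C.
Round 3 — R7, derive M.
Round 4 — R1, R4, derive V, E.
Round 5 — R8, derive H.
Closure: {A, B, C, E, H, J, M, N, V, W} — 10 facts.

10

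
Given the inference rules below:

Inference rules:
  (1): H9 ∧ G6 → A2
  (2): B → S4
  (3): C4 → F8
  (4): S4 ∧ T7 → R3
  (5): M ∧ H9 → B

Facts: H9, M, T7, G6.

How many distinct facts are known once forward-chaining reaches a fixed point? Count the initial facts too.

Round 1: (1) [H9 ∧ G6 → A2]; (5) [M ∧ H9 → B]. New: A2, B.
Round 2: (2) [B → S4]. New: S4.
Round 3: (4) [S4 ∧ T7 → R3]. New: R3.
Closure: {A2, B, G6, H9, M, R3, S4, T7} — 8 facts.

8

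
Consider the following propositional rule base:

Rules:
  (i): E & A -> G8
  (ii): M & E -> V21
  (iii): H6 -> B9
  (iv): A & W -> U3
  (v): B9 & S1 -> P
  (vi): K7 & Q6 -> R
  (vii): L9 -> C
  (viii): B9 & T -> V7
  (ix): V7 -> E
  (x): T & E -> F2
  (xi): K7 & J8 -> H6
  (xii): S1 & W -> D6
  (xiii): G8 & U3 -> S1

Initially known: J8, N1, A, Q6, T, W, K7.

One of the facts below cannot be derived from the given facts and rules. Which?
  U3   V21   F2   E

Round 1 — (iv), (vi), (xi), derive U3, R, H6.
Round 2 — (iii), derive B9.
Round 3 — (viii), derive V7.
Round 4 — (ix), derive E.
Round 5 — (i), (x), derive G8, F2.
Round 6 — (xiii), derive S1.
Round 7 — (v), (xii), derive P, D6.
Derived: F2 (round 5), E (round 4), U3 (round 1). V21 never appears in any round.

V21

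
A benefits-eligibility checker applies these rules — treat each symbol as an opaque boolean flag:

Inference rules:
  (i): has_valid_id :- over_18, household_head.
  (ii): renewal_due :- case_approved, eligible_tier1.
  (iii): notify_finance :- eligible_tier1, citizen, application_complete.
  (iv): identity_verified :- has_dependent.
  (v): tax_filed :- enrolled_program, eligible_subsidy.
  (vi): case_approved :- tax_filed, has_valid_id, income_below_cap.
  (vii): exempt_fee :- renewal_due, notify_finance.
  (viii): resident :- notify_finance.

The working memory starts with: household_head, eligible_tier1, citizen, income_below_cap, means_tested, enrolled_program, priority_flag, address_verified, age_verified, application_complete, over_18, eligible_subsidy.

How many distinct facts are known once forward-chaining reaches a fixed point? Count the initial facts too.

19

Round 1: (i) [has_valid_id :- over_18, household_head.]; (iii) [notify_finance :- eligible_tier1, citizen, application_complete.]; (v) [tax_filed :- enrolled_program, eligible_subsidy.]. Adds has_valid_id, notify_finance, tax_filed.
Round 2: (vi) [case_approved :- tax_filed, has_valid_id, income_below_cap.]; (viii) [resident :- notify_finance.]. Adds case_approved, resident.
Round 3: (ii) [renewal_due :- case_approved, eligible_tier1.]. Adds renewal_due.
Round 4: (vii) [exempt_fee :- renewal_due, notify_finance.]. Adds exempt_fee.
Closure: {address_verified, age_verified, application_complete, case_approved, citizen, eligible_subsidy, eligible_tier1, enrolled_program, exempt_fee, has_valid_id, household_head, income_below_cap, means_tested, notify_finance, over_18, priority_flag, renewal_due, resident, tax_filed} — 19 facts.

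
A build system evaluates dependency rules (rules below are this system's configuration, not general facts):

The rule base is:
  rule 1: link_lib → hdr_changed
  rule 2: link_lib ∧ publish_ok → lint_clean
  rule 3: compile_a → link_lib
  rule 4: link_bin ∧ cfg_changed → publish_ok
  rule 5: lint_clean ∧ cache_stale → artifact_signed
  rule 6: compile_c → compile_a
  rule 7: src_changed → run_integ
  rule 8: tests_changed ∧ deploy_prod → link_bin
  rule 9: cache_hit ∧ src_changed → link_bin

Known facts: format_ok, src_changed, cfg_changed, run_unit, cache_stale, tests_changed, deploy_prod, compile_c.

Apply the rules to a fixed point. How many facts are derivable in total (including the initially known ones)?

16

Round 1 — rule 6, rule 7, rule 8, derive compile_a, run_integ, link_bin.
Round 2 — rule 3, rule 4, derive link_lib, publish_ok.
Round 3 — rule 1, rule 2, derive hdr_changed, lint_clean.
Round 4 — rule 5, derive artifact_signed.
Closure: {artifact_signed, cache_stale, cfg_changed, compile_a, compile_c, deploy_prod, format_ok, hdr_changed, link_bin, link_lib, lint_clean, publish_ok, run_integ, run_unit, src_changed, tests_changed} — 16 facts.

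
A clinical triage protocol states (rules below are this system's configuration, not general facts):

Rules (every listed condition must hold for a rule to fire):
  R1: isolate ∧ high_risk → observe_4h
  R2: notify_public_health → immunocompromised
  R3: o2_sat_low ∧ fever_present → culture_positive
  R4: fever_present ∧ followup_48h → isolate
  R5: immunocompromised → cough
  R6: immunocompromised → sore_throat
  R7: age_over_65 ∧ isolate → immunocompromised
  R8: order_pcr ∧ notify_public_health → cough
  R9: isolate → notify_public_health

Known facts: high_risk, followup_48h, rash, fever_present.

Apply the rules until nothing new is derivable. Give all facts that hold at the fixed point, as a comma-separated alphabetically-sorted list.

cough, fever_present, followup_48h, high_risk, immunocompromised, isolate, notify_public_health, observe_4h, rash, sore_throat

Round 1 fires R4, giving isolate.
Round 2 fires R1, R9, giving observe_4h, notify_public_health.
Round 3 fires R2, giving immunocompromised.
Round 4 fires R5, R6, giving cough, sore_throat.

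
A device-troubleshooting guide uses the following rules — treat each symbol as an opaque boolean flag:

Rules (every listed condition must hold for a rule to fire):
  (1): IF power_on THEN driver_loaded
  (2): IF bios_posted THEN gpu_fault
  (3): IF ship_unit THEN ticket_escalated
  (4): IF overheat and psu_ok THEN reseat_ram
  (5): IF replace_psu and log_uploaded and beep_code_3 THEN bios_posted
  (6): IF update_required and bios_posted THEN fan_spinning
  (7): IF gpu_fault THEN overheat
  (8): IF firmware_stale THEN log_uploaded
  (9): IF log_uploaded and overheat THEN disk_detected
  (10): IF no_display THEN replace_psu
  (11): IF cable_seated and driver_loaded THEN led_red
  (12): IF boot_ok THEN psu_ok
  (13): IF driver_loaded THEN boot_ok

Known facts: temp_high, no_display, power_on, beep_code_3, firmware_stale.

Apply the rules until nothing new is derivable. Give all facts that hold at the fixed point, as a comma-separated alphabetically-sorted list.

Round 1 fires (1), (8), (10), giving driver_loaded, log_uploaded, replace_psu.
Round 2 fires (5), (13), giving bios_posted, boot_ok.
Round 3 fires (2), (12), giving gpu_fault, psu_ok.
Round 4 fires (7), giving overheat.
Round 5 fires (4), (9), giving reseat_ram, disk_detected.

beep_code_3, bios_posted, boot_ok, disk_detected, driver_loaded, firmware_stale, gpu_fault, log_uploaded, no_display, overheat, power_on, psu_ok, replace_psu, reseat_ram, temp_high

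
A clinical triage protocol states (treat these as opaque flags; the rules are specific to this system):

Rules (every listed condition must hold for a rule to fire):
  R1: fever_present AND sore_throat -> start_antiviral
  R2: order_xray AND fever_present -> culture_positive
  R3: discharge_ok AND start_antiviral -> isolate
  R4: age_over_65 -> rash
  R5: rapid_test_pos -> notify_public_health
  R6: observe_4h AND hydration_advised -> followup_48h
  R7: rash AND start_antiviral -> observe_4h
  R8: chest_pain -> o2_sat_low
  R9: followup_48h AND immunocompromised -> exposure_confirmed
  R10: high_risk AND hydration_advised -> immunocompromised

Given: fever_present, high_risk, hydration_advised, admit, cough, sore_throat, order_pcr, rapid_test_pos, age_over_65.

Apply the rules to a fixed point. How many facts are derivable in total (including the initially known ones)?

Round 1: R1 [fever_present AND sore_throat -> start_antiviral]; R4 [age_over_65 -> rash]; R5 [rapid_test_pos -> notify_public_health]; R10 [high_risk AND hydration_advised -> immunocompromised]. New: start_antiviral, rash, notify_public_health, immunocompromised.
Round 2: R7 [rash AND start_antiviral -> observe_4h]. New: observe_4h.
Round 3: R6 [observe_4h AND hydration_advised -> followup_48h]. New: followup_48h.
Round 4: R9 [followup_48h AND immunocompromised -> exposure_confirmed]. New: exposure_confirmed.
Closure: {admit, age_over_65, cough, exposure_confirmed, fever_present, followup_48h, high_risk, hydration_advised, immunocompromised, notify_public_health, observe_4h, order_pcr, rapid_test_pos, rash, sore_throat, start_antiviral} — 16 facts.

16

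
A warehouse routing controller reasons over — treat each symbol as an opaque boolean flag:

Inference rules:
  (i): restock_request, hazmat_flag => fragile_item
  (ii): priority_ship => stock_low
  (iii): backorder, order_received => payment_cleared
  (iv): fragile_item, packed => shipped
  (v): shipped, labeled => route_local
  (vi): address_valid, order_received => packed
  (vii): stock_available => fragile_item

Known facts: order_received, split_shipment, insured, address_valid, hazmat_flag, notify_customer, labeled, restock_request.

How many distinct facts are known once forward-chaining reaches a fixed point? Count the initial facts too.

Round 1 fires (i), (vi), giving fragile_item, packed.
Round 2 fires (iv), giving shipped.
Round 3 fires (v), giving route_local.
Closure: {address_valid, fragile_item, hazmat_flag, insured, labeled, notify_customer, order_received, packed, restock_request, route_local, shipped, split_shipment} — 12 facts.

12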